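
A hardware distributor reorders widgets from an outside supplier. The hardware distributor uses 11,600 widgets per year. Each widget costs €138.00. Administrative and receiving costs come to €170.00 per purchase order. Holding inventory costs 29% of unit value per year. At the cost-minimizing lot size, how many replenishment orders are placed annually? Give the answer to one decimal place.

N ≈ 37.0 orders per year

Holding cost H = 0.29 × €138.00 = €40.0200 per unit per year.
The optimal lot size = √(2DS/H) = √(2 × 11,600 × 170 / 40.02) ≈ 313.93.
Orders per year = D / Q* = 11,600 / 313.93 ≈ 36.951.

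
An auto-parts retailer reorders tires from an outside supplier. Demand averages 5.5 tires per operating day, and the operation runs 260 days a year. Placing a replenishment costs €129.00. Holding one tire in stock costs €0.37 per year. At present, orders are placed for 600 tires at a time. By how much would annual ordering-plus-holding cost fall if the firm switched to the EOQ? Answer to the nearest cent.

Annual demand D = 5.5 × 260 = 1,430.
EOQ = √(2DS/H) = √(2 × 1,430 × 129 / 0.37) ≈ 998.57.
Cost at Q* = (D/Q*)S + (Q*/2)H = √(2DSH) ≈ €369.47.
Cost at Q = 600: (1,430/600)×129 + (600/2)×0.37 = €307.45 + €111.00 = €418.45.
Excess = €418.45 − €369.47 = €48.98.

Extra cost ≈ €48.98 per year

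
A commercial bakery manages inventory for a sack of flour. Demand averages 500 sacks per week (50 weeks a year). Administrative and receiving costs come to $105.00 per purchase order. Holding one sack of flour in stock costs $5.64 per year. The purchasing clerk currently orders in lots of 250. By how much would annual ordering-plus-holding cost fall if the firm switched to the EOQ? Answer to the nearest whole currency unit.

Annual demand D = 500 × 50 = 25,000.
EOQ = √(2DS/H) = √(2 × 25,000 × 105 / 5.64) ≈ 964.81.
Cost at Q* = (D/Q*)S + (Q*/2)H = √(2DSH) ≈ $5,441.51.
Cost at Q = 250: (25,000/250)×105 + (250/2)×5.64 = $10,500.00 + $705.00 = $11,205.00.
Excess = $11,205.00 − $5,441.51 = $5,763.49.

Extra cost ≈ $5,763 per year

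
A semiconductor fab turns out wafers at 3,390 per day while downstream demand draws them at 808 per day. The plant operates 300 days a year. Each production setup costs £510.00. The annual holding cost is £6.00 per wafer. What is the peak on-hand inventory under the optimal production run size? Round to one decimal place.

I_max ≈ 5,602.3 wafers

Annual demand D = 808 × 300 = 242,400.
Production build-up factor (1 − d/p) = 1 − 808/3,390 = 0.7617.
Q* = √(2DS / (H(1 − d/p))) = √(2 × 242,400 × 510 / (6 × 0.7617)).
= √(247,248,000 / 4.5699) ≈ 7355.505.
Maximum inventory = Q*(1 − d/p) = 7355.505 × 0.7617 ≈ 5602.335.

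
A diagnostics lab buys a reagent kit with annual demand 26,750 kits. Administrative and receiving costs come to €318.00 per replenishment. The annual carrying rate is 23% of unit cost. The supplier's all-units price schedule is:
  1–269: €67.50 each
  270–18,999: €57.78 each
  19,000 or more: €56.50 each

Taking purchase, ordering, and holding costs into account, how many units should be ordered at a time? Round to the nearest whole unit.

Q* ≈ 1,131 kits

Holding cost per unit per year at price C is H = 0.23·C.
For each price level, check whether its EOQ is feasible; otherwise the best quantity at that price is the breakpoint.
Tier 1 (€67.50): EOQ = 1046.8 exceeds tier's upper bound 269, so this tier is dominated.
EOQ at €57.78 = 1131.5 (feasible in tier 2): TC = 26,750×€57.78 + (26,750/1131.5)×318 + (1131.5/2)×0.23×€57.78 = €1,560,651.37.
EOQ at €56.50 = 1144.2 < 19000, so use break Q=19000: TC = 26,750×€56.50 + (26,750/19000.0)×318 + (19000.0/2)×0.23×€56.50 = €1,635,275.21.
Lowest total cost is €1,560,651.37 at Q = 1131.5.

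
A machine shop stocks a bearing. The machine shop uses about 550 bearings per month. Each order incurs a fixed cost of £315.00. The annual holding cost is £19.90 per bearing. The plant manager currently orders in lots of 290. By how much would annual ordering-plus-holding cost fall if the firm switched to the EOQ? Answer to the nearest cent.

Extra cost ≈ £958.08 per year

Annual demand D = 550 × 12 = 6,600.
EOQ = √(2DS/H) = √(2 × 6,600 × 315 / 19.9) ≈ 457.10.
Cost at Q* = (D/Q*)S + (Q*/2)H = √(2DSH) ≈ £9,096.38.
Cost at Q = 290: (6,600/290)×315 + (290/2)×19.9 = £7,168.97 + £2,885.50 = £10,054.47.
Excess = £10,054.47 − £9,096.38 = £958.08.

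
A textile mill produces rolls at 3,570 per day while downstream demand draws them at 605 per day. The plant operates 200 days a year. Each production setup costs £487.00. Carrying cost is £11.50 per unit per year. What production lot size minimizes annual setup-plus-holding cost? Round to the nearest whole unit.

Annual demand D = 605 × 200 = 121,000.
Production build-up factor (1 − d/p) = 1 − 605/3,570 = 0.8305.
Q* = √(2DS / (H(1 − d/p))) = √(2 × 121,000 × 487 / (11.5 × 0.8305)).
= √(117,854,000 / 9.5511) ≈ 3512.732.

Q* ≈ 3,513 rolls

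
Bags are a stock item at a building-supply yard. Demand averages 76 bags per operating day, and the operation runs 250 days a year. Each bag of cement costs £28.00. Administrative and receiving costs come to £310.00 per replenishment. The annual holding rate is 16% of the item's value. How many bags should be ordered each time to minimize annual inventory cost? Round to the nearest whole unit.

Q* ≈ 1,622 bags

Annual demand D = 76 × 250 = 19,000.
Holding cost H = 0.16 × £28.00 = £4.4800 per unit per year.
EOQ = √(2DS / H) = √(2 × 19,000 × 310 / 4.48).
= √(11,780,000 / 4.48) = √2,629,464.2857 ≈ 1621.562.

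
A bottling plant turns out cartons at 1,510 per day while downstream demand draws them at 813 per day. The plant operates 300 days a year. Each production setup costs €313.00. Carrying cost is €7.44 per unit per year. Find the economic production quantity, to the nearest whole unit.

Q* ≈ 6,668 cartons

Annual demand D = 813 × 300 = 243,900.
Production build-up factor (1 − d/p) = 1 − 813/1,510 = 0.4616.
Q* = √(2DS / (H(1 − d/p))) = √(2 × 243,900 × 313 / (7.44 × 0.4616)).
= √(152,681,400 / 3.4342) ≈ 6667.740.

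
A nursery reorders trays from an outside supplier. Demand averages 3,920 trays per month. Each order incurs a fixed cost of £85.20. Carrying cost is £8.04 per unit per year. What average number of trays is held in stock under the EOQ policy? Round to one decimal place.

Annual demand D = 3,920 × 12 = 47,040.
EOQ = √(2DS/H) = √(2 × 47,040 × 85.2 / 8.04) ≈ 998.48.
Average inventory = Q*/2 ≈ 998.48 / 2 = 499.241.

Average inventory ≈ 499.2 trays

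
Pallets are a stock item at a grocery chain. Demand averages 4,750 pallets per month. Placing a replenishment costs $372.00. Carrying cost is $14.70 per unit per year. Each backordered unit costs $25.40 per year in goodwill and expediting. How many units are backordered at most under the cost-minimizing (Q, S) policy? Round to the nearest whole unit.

S* ≈ 782 pallets

Annual demand D = 4,750 × 12 = 57,000.
With planned backorders, Q* = √(2DS/H) · √((H+B)/B).
√(2DS/H) = √(2 × 57,000 × 372 / 14.7) = 1698.499.
√((H+B)/B) = √((14.7+25.4)/25.4) = 1.2565.
Q* ≈ 2134.128.
S* = Q* · H/(H+B) = 2134.128 × 14.7/40.1 ≈ 782.336.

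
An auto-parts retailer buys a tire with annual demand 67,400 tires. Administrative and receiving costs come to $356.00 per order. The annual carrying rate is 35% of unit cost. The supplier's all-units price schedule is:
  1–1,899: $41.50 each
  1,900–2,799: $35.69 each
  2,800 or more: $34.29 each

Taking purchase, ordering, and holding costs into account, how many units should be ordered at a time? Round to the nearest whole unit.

Holding cost per unit per year at price C is H = 0.35·C.
For each price level, check whether its EOQ is feasible; otherwise the best quantity at that price is the breakpoint.
EOQ at $41.50 = 1817.7 (feasible in tier 1): TC = 67,400×$41.50 + (67,400/1817.7)×356 + (1817.7/2)×0.35×$41.50 = $2,823,501.46.
EOQ at $35.69 = 1960.0 (feasible in tier 2): TC = 67,400×$35.69 + (67,400/1960.0)×356 + (1960.0/2)×0.35×$35.69 = $2,429,989.71.
EOQ at $34.29 = 1999.6 < 2800, so use break Q=2800: TC = 67,400×$34.29 + (67,400/2800.0)×356 + (2800.0/2)×0.35×$34.29 = $2,336,517.53.
Lowest total cost is $2,336,517.53 at Q = 2800.0.

Q* ≈ 2,800 tires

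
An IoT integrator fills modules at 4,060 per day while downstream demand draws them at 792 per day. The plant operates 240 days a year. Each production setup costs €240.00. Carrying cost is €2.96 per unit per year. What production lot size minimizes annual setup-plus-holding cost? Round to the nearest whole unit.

Annual demand D = 792 × 240 = 190,080.
Production build-up factor (1 − d/p) = 1 − 792/4,060 = 0.8049.
Q* = √(2DS / (H(1 − d/p))) = √(2 × 190,080 × 240 / (2.96 × 0.8049)).
= √(91,238,400 / 2.3826) ≈ 6188.209.

Q* ≈ 6,188 modules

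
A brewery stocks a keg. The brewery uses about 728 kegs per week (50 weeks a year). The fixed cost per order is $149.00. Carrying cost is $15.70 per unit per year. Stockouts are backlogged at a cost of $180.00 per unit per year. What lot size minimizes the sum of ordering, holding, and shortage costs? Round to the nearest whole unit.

Annual demand D = 728 × 50 = 36,400.
With planned backorders, Q* = √(2DS/H) · √((H+B)/B).
√(2DS/H) = √(2 × 36,400 × 149 / 15.7) = 831.207.
√((H+B)/B) = √((15.7+180)/180) = 1.0427.
Q* ≈ 866.699.

Q* ≈ 867 kegs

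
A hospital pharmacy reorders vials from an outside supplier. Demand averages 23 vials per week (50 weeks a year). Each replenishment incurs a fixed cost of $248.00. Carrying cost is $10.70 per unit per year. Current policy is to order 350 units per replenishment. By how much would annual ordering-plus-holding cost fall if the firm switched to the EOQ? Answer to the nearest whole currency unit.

Annual demand D = 23 × 50 = 1,150.
EOQ = √(2DS/H) = √(2 × 1,150 × 248 / 10.7) ≈ 230.89.
Cost at Q* = (D/Q*)S + (Q*/2)H = √(2DSH) ≈ $2,470.48.
Cost at Q = 350: (1,150/350)×248 + (350/2)×10.7 = $814.86 + $1,872.50 = $2,687.36.
Excess = $2,687.36 − $2,470.48 = $216.88.

Extra cost ≈ $217 per year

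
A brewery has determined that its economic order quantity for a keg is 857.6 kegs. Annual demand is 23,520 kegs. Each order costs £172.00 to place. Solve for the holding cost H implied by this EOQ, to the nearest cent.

H ≈ £11.00

Squaring Q* = √(2DS/H) gives Q*² = 2DS/H.
From Q* = √(2DS/H): H = 2DS / Q*² = 2 × 23,520 × 172 / 857.6² = 11.0008.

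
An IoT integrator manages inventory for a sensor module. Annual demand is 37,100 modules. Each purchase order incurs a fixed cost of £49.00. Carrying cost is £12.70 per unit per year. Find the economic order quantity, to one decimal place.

Q* ≈ 535.1 modules

EOQ = √(2DS / H) = √(2 × 37,100 × 49 / 12.7).
= √(3,635,800 / 12.7) = √286,283.4646 ≈ 535.055.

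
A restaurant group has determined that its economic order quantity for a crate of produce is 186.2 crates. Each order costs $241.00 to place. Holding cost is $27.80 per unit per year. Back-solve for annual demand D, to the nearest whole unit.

Squaring Q* = √(2DS/H) gives Q*² = 2DS/H.
From Q* = √(2DS/H): D = Q*²H / (2S) = 186.2² × 27.8 / (2 × 241) = 1999.664.

D ≈ 2,000 crates per year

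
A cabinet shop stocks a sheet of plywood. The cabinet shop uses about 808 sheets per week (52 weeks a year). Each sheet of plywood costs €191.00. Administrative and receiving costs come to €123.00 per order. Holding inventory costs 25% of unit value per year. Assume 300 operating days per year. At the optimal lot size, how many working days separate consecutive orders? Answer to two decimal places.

T ≈ 3.32 days

Annual demand D = 808 × 52 = 42,016.
Holding cost H = 0.25 × €191.00 = €47.7500 per unit per year.
EOQ = √(2DS/H) = √(2 × 42,016 × 123 / 47.75) ≈ 465.25.
Cycle time = Q*/D × 300 = 465.25 / 42,016 × 300 ≈ 3.322 days.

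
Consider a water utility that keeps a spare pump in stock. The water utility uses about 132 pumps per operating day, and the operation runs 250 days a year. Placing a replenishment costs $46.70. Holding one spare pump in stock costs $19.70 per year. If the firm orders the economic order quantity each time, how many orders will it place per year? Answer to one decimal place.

N ≈ 83.4 orders per year

Annual demand D = 132 × 250 = 33,000.
The optimal lot size = √(2DS/H) = √(2 × 33,000 × 46.7 / 19.7) ≈ 395.55.
Orders per year = D / Q* = 33,000 / 395.55 ≈ 83.429.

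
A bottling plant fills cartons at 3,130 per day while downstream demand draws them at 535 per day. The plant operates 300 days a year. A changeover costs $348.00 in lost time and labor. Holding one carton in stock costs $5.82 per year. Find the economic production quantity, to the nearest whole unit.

Annual demand D = 535 × 300 = 160,500.
Production build-up factor (1 − d/p) = 1 − 535/3,130 = 0.8291.
Q* = √(2DS / (H(1 − d/p))) = √(2 × 160,500 × 348 / (5.82 × 0.8291)).
= √(111,708,000 / 4.8252) ≈ 4811.540.

Q* ≈ 4,812 cartons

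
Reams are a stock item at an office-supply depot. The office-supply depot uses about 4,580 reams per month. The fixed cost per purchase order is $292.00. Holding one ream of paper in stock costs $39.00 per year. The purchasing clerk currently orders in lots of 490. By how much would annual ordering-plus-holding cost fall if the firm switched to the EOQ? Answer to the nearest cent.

Annual demand D = 4,580 × 12 = 54,960.
EOQ = √(2DS/H) = √(2 × 54,960 × 292 / 39) ≈ 907.19.
Cost at Q* = (D/Q*)S + (Q*/2)H = √(2DSH) ≈ $35,380.35.
Cost at Q = 490: (54,960/490)×292 + (490/2)×39 = $32,751.67 + $9,555.00 = $42,306.67.
Excess = $42,306.67 − $35,380.35 = $6,926.33.

Extra cost ≈ $6,926.33 per year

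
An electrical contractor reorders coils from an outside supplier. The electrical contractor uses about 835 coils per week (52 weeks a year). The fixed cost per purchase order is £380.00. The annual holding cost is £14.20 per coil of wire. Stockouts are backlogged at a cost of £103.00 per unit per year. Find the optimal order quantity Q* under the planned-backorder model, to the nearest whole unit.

Q* ≈ 1,626 coils

Annual demand D = 835 × 52 = 43,420.
With planned backorders, Q* = √(2DS/H) · √((H+B)/B).
√(2DS/H) = √(2 × 43,420 × 380 / 14.2) = 1524.430.
√((H+B)/B) = √((14.2+103)/103) = 1.0667.
Q* ≈ 1626.121.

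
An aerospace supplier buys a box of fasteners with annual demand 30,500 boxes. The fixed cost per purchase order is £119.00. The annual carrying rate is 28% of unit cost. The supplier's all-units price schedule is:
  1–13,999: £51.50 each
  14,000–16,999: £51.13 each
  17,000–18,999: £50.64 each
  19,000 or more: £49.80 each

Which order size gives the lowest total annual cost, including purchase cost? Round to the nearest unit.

Q* ≈ 710 boxes

Holding cost per unit per year at price C is H = 0.28·C.
Evaluate total cost at each tier's feasible EOQ or, if the EOQ is below the tier, at the tier's minimum quantity.
EOQ at £51.50 = 709.5 (feasible in tier 1): TC = 30,500×£51.50 + (30,500/709.5)×119 + (709.5/2)×0.28×£51.50 = £1,580,981.07.
EOQ at £51.13 = 712.1 < 14000, so use break Q=14000: TC = 30,500×£51.13 + (30,500/14000.0)×119 + (14000.0/2)×0.28×£51.13 = £1,659,939.05.
EOQ at £50.64 = 715.5 < 17000, so use break Q=17000: TC = 30,500×£50.64 + (30,500/17000.0)×119 + (17000.0/2)×0.28×£50.64 = £1,665,256.70.
EOQ at £49.80 = 721.5 < 19000, so use break Q=19000: TC = 30,500×£49.80 + (30,500/19000.0)×119 + (19000.0/2)×0.28×£49.80 = £1,651,559.03.
Lowest total cost is £1,580,981.07 at Q = 709.5.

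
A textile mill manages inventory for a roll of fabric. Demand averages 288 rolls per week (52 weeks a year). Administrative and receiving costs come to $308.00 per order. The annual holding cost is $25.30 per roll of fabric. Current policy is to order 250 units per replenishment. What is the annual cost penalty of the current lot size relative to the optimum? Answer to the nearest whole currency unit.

Annual demand D = 288 × 52 = 14,976.
EOQ = √(2DS/H) = √(2 × 14,976 × 308 / 25.3) ≈ 603.85.
Cost at Q* = (D/Q*)S + (Q*/2)H = √(2DSH) ≈ $15,277.37.
Cost at Q = 250: (14,976/250)×308 + (250/2)×25.3 = $18,450.43 + $3,162.50 = $21,612.93.
Excess = $21,612.93 − $15,277.37 = $6,335.56.

Extra cost ≈ $6,336 per year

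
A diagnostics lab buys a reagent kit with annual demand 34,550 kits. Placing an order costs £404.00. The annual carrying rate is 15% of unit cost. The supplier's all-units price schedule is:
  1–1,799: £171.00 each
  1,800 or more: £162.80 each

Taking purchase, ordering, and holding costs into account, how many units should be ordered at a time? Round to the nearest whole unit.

Holding cost per unit per year at price C is H = 0.15·C.
Candidates are each tier's EOQ (if it falls in that tier) and each price-break quantity.
EOQ at £171.00 = 1043.2 (feasible in tier 1): TC = 34,550×£171.00 + (34,550/1043.2)×404 + (1043.2/2)×0.15×£171.00 = £5,934,809.22.
EOQ at £162.80 = 1069.2 < 1800, so use break Q=1800: TC = 34,550×£162.80 + (34,550/1800.0)×404 + (1800.0/2)×0.15×£162.80 = £5,654,472.56.
Lowest total cost is £5,654,472.56 at Q = 1800.0.

Q* ≈ 1,800 kits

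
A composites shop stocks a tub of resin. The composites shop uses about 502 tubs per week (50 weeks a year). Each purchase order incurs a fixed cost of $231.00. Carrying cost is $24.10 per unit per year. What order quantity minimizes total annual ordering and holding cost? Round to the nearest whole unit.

Q* ≈ 694 tubs

Annual demand D = 502 × 50 = 25,100.
EOQ = √(2DS / H) = √(2 × 25,100 × 231 / 24.1).
= √(11,596,200 / 24.1) = √481,170.1245 ≈ 693.664.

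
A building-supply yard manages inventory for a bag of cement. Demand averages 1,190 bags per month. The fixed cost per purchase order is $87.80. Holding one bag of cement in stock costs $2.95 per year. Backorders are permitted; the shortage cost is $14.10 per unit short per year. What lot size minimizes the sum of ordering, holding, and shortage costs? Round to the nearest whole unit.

Q* ≈ 1,014 bags

Annual demand D = 1,190 × 12 = 14,280.
With planned backorders, Q* = √(2DS/H) · √((H+B)/B).
√(2DS/H) = √(2 × 14,280 × 87.8 / 2.95) = 921.967.
√((H+B)/B) = √((2.95+14.1)/14.1) = 1.0996.
Q* ≈ 1013.837.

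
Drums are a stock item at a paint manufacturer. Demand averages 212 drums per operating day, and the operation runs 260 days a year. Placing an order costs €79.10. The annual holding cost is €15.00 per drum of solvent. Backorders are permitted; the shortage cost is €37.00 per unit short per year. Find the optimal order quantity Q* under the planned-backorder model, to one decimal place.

Annual demand D = 212 × 260 = 55,120.
With planned backorders, Q* = √(2DS/H) · √((H+B)/B).
√(2DS/H) = √(2 × 55,120 × 79.1 / 15) = 762.451.
√((H+B)/B) = √((15+37)/37) = 1.1855.
Q* ≈ 903.885.

Q* ≈ 903.9 drums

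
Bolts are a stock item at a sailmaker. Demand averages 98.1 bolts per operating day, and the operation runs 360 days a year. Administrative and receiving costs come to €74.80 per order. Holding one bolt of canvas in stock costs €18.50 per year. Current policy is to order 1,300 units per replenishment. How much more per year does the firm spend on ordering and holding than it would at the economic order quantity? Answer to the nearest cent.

Extra cost ≈ €4,170.65 per year

Annual demand D = 98.1 × 360 = 35,316.
EOQ = √(2DS/H) = √(2 × 35,316 × 74.8 / 18.5) ≈ 534.40.
Cost at Q* = (D/Q*)S + (Q*/2)H = √(2DSH) ≈ €9,886.38.
Cost at Q = 1,300: (35,316/1,300)×74.8 + (1,300/2)×18.5 = €2,032.03 + €12,025.00 = €14,057.03.
Excess = €14,057.03 − €9,886.38 = €4,170.65.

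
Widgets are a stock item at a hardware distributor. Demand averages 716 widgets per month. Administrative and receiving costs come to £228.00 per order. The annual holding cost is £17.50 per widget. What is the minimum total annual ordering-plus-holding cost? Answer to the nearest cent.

Annual demand D = 716 × 12 = 8,592.
Q* = √(2DS/H) = √(2 × 8,592 × 228 / 17.5) ≈ 473.16.
At Q*, ordering cost (D/Q*)S equals holding cost (Q*/2)H, each = √(DSH/2).
Minimum total = √(2DSH) = √(2 × 8,592 × 228 × 17.5) ≈ 8280.348.

TC* ≈ £8,280.35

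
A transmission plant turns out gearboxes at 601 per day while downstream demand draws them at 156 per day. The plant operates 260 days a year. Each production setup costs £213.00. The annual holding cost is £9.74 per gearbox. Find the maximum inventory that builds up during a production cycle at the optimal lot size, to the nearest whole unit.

I_max ≈ 1,146 gearboxes

Annual demand D = 156 × 260 = 40,560.
Production build-up factor (1 − d/p) = 1 − 156/601 = 0.7404.
Q* = √(2DS / (H(1 − d/p))) = √(2 × 40,560 × 213 / (9.74 × 0.7404)).
= √(17,278,560 / 7.2118) ≈ 1547.859.
Maximum inventory = Q*(1 − d/p) = 1547.859 × 0.7404 ≈ 1146.086.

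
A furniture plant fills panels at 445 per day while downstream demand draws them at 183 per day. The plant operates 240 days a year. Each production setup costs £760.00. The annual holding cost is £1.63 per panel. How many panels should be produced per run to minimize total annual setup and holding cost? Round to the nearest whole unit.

Q* ≈ 8,340 panels

Annual demand D = 183 × 240 = 43,920.
Production build-up factor (1 − d/p) = 1 − 183/445 = 0.5888.
Q* = √(2DS / (H(1 − d/p))) = √(2 × 43,920 × 760 / (1.63 × 0.5888)).
= √(66,758,400 / 0.9597) ≈ 8340.431.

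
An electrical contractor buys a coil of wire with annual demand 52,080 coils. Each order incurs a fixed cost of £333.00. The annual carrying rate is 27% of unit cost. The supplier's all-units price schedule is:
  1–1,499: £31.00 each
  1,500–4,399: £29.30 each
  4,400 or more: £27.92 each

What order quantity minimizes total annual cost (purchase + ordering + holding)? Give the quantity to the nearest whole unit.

Q* ≈ 4,400 coils

Holding cost per unit per year at price C is H = 0.27·C.
Candidates are each tier's EOQ (if it falls in that tier) and each price-break quantity.
Tier 1 (£31.00): EOQ = 2035.7 exceeds tier's upper bound 1499, so this tier is dominated.
EOQ at £29.30 = 2093.9 (feasible in tier 2): TC = 52,080×£29.30 + (52,080/2093.9)×333 + (2093.9/2)×0.27×£29.30 = £1,542,508.88.
EOQ at £27.92 = 2145.0 < 4400, so use break Q=4400: TC = 52,080×£27.92 + (52,080/4400.0)×333 + (4400.0/2)×0.27×£27.92 = £1,474,599.59.
Lowest total cost is £1,474,599.59 at Q = 4400.0.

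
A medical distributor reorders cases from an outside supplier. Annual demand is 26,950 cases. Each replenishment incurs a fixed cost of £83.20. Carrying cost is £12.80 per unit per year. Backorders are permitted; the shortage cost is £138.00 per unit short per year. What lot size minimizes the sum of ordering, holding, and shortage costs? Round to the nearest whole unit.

Q* ≈ 619 cases

With planned backorders, Q* = √(2DS/H) · √((H+B)/B).
√(2DS/H) = √(2 × 26,950 × 83.2 / 12.8) = 591.904.
√((H+B)/B) = √((12.8+138)/138) = 1.0453.
Q* ≈ 618.746.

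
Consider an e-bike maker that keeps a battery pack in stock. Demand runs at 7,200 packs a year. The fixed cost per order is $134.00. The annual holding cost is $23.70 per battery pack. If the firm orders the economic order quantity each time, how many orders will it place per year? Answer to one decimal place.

Q* = √(2DS/H) = √(2 × 7,200 × 134 / 23.7) ≈ 285.34.
Orders per year = D / Q* = 7,200 / 285.34 ≈ 25.233.

N ≈ 25.2 orders per year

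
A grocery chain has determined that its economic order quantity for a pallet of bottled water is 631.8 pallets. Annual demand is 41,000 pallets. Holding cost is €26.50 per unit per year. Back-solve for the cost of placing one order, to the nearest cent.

S ≈ €129.00

The basic EOQ model gives Q* = √(2DS/H); rearrange for the unknown.
From Q* = √(2DS/H): S = Q*²H / (2D) = 631.8² × 26.5 / (2 × 41,000) = 129.0005.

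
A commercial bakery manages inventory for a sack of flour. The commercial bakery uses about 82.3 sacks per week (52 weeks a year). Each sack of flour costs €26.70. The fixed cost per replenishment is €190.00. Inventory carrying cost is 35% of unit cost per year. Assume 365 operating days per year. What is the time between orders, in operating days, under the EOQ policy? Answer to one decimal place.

Annual demand D = 82.3 × 52 = 4,279.6.
Holding cost H = 0.35 × €26.70 = €9.3450 per unit per year.
EOQ = √(2DS/H) = √(2 × 4,279.6 × 190 / 9.345) ≈ 417.16.
Cycle time = Q*/D × 365 = 417.16 / 4,279.6 × 365 ≈ 35.579 days.

T ≈ 35.6 days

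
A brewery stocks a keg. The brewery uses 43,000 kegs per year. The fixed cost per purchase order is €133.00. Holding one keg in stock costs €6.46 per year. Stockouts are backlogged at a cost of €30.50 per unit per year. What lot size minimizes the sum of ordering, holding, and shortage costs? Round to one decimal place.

Q* ≈ 1,464.8 kegs

With planned backorders, Q* = √(2DS/H) · √((H+B)/B).
√(2DS/H) = √(2 × 43,000 × 133 / 6.46) = 1330.635.
√((H+B)/B) = √((6.46+30.5)/30.5) = 1.1008.
Q* ≈ 1464.788.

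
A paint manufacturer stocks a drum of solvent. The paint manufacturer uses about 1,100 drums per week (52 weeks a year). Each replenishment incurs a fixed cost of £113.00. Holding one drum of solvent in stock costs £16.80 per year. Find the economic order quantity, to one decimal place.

Annual demand D = 1,100 × 52 = 57,200.
EOQ = √(2DS / H) = √(2 × 57,200 × 113 / 16.8).
= √(12,927,200 / 16.8) = √769,476.1905 ≈ 877.198.

Q* ≈ 877.2 drums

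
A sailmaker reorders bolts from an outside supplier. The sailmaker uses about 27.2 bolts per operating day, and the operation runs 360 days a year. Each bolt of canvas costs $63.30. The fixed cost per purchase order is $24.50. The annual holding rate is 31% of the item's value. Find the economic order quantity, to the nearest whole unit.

Annual demand D = 27.2 × 360 = 9,792.
Holding cost H = 0.31 × $63.30 = $19.6230 per unit per year.
EOQ = √(2DS / H) = √(2 × 9,792 × 24.5 / 19.623).
= √(479,808 / 19.623) = √24,451.3071 ≈ 156.369.

Q* ≈ 156 bolts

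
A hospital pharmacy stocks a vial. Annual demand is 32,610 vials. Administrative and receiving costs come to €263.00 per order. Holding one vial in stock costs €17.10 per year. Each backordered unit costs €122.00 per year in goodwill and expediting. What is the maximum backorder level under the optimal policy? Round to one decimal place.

S* ≈ 131.5 vials

With planned backorders, Q* = √(2DS/H) · √((H+B)/B).
√(2DS/H) = √(2 × 32,610 × 263 / 17.1) = 1001.544.
√((H+B)/B) = √((17.1+122)/122) = 1.0678.
Q* ≈ 1069.434.
S* = Q* · H/(H+B) = 1069.434 × 17.1/139.1 ≈ 131.469.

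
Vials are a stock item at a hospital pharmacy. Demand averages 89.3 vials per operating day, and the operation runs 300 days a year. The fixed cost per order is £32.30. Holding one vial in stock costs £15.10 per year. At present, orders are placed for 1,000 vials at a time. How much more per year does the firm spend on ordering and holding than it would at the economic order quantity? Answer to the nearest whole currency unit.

Annual demand D = 89.3 × 300 = 26,790.
EOQ = √(2DS/H) = √(2 × 26,790 × 32.3 / 15.1) ≈ 338.54.
Cost at Q* = (D/Q*)S + (Q*/2)H = √(2DSH) ≈ £5,112.00.
Cost at Q = 1,000: (26,790/1,000)×32.3 + (1,000/2)×15.1 = £865.32 + £7,550.00 = £8,415.32.
Excess = £8,415.32 − £5,112.00 = £3,303.31.

Extra cost ≈ £3,303 per year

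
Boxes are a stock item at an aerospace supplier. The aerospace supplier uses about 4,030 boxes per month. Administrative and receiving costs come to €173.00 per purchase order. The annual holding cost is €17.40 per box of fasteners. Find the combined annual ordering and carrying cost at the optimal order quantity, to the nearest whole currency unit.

TC* ≈ €17,063

Annual demand D = 4,030 × 12 = 48,360.
The optimal lot size = √(2DS/H) = √(2 × 48,360 × 173 / 17.4) ≈ 980.63.
At the optimum the two cost components are equal, so total cost = 2·(Q*/2)H = Q*·H.
Minimum total = √(2DSH) = √(2 × 48,360 × 173 × 17.4) ≈ 17063.017.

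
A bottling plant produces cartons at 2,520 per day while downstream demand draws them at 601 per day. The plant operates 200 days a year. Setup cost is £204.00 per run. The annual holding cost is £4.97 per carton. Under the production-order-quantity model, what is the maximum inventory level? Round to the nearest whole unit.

Annual demand D = 601 × 200 = 120,200.
Production build-up factor (1 − d/p) = 1 − 601/2,520 = 0.7615.
Q* = √(2DS / (H(1 − d/p))) = √(2 × 120,200 × 204 / (4.97 × 0.7615)).
= √(49,041,600 / 3.7847) ≈ 3599.705.
Maximum inventory = Q*(1 − d/p) = 3599.705 × 0.7615 ≈ 2741.204.

I_max ≈ 2,741 cartons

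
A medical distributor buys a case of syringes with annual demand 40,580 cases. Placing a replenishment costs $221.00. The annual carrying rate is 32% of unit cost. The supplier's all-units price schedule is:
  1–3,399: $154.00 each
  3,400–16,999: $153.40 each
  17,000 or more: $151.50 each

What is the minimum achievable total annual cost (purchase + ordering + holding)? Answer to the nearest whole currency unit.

Holding cost per unit per year at price C is H = 0.32·C.
Evaluate total cost at each tier's feasible EOQ or, if the EOQ is below the tier, at the tier's minimum quantity.
EOQ at $154.00 = 603.3 (feasible in tier 1): TC = 40,580×$154.00 + (40,580/603.3)×221 + (603.3/2)×0.32×$154.00 = $6,279,050.52.
EOQ at $153.40 = 604.5 < 3400, so use break Q=3400: TC = 40,580×$153.40 + (40,580/3400.0)×221 + (3400.0/2)×0.32×$153.40 = $6,311,059.30.
EOQ at $151.50 = 608.3 < 17000, so use break Q=17000: TC = 40,580×$151.50 + (40,580/17000.0)×221 + (17000.0/2)×0.32×$151.50 = $6,560,477.54.
Lowest total cost among the candidates is at Q = 603.3.

TC* ≈ $6,279,051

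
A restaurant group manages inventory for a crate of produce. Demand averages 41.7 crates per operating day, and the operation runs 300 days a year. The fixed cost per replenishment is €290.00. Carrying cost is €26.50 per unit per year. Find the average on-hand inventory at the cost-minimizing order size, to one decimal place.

Annual demand D = 41.7 × 300 = 12,510.
The optimal lot size = √(2DS/H) = √(2 × 12,510 × 290 / 26.5) ≈ 523.26.
Average inventory = Q*/2 ≈ 523.26 / 2 = 261.631.

Average inventory ≈ 261.6 crates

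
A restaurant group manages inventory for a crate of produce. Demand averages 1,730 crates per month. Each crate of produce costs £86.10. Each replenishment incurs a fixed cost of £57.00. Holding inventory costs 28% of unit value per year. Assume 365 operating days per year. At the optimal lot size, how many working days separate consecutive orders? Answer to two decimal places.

T ≈ 5.51 days

Annual demand D = 1,730 × 12 = 20,760.
Holding cost H = 0.28 × £86.10 = £24.1080 per unit per year.
The optimal lot size = √(2DS/H) = √(2 × 20,760 × 57 / 24.108) ≈ 313.32.
Cycle time = Q*/D × 365 = 313.32 / 20,760 × 365 ≈ 5.509 days.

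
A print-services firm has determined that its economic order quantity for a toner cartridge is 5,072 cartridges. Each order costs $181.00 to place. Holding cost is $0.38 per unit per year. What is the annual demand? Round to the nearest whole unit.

D ≈ 27,004 cartridges per year

Invert the EOQ relation Q*² = 2DS/H.
From Q* = √(2DS/H): D = Q*²H / (2S) = 5,072² × 0.38 / (2 × 181) = 27004.337.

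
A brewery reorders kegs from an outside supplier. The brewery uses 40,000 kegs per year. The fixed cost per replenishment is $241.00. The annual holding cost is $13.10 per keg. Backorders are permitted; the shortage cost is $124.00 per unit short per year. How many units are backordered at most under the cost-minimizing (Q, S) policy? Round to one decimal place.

With planned backorders, Q* = √(2DS/H) · √((H+B)/B).
√(2DS/H) = √(2 × 40,000 × 241 / 13.1) = 1213.159.
√((H+B)/B) = √((13.1+124)/124) = 1.0515.
Q* ≈ 1275.633.
S* = Q* · H/(H+B) = 1275.633 × 13.1/137.1 ≈ 121.888.

S* ≈ 121.9 kegs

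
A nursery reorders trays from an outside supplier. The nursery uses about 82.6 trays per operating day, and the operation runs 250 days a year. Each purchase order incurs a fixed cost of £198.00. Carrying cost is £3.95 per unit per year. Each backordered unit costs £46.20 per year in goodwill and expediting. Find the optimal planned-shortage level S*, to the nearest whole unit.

Annual demand D = 82.6 × 250 = 20,650.
With planned backorders, Q* = √(2DS/H) · √((H+B)/B).
√(2DS/H) = √(2 × 20,650 × 198 / 3.95) = 1438.829.
√((H+B)/B) = √((3.95+46.2)/46.2) = 1.0419.
Q* ≈ 1499.076.
S* = Q* · H/(H+B) = 1499.076 × 3.95/50.15 ≈ 118.073.

S* ≈ 118 trays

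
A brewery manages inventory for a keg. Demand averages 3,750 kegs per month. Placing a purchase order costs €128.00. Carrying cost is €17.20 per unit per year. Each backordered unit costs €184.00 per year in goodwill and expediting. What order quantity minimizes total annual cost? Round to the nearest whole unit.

Annual demand D = 3,750 × 12 = 45,000.
With planned backorders, Q* = √(2DS/H) · √((H+B)/B).
√(2DS/H) = √(2 × 45,000 × 128 / 17.2) = 818.393.
√((H+B)/B) = √((17.2+184)/184) = 1.0457.
Q* ≈ 855.790.

Q* ≈ 856 kegs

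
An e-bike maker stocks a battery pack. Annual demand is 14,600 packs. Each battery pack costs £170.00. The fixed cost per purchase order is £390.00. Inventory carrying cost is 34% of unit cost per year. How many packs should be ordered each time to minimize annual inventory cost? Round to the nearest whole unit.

Q* ≈ 444 packs

Holding cost H = 0.34 × £170.00 = £57.8000 per unit per year.
EOQ = √(2DS / H) = √(2 × 14,600 × 390 / 57.8).
= √(11,388,000 / 57.8) = √197,024.2215 ≈ 443.874.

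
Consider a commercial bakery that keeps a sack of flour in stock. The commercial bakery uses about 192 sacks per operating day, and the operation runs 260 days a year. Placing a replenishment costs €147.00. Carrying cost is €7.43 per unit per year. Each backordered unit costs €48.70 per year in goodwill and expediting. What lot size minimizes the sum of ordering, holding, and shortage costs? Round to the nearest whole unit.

Annual demand D = 192 × 260 = 49,920.
With planned backorders, Q* = √(2DS/H) · √((H+B)/B).
√(2DS/H) = √(2 × 49,920 × 147 / 7.43) = 1405.454.
√((H+B)/B) = √((7.43+48.7)/48.7) = 1.0736.
Q* ≈ 1508.862.

Q* ≈ 1,509 sacks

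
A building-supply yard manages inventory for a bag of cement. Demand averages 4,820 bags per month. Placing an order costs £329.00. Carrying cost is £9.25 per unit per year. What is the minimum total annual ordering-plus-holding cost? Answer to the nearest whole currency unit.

Annual demand D = 4,820 × 12 = 57,840.
The optimal lot size = √(2DS/H) = √(2 × 57,840 × 329 / 9.25) ≈ 2028.41.
At the optimum the two cost components are equal, so total cost = 2·(Q*/2)H = Q*·H.
Minimum total = √(2DSH) = √(2 × 57,840 × 329 × 9.25) ≈ 18762.813.

TC* ≈ £18,763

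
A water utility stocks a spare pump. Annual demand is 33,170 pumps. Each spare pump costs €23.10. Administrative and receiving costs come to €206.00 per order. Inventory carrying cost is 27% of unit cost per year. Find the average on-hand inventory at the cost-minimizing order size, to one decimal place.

Average inventory ≈ 740.1 pumps

Holding cost H = 0.27 × €23.10 = €6.2370 per unit per year.
The optimal lot size = √(2DS/H) = √(2 × 33,170 × 206 / 6.237) ≈ 1480.24.
Average inventory = Q*/2 ≈ 1480.24 / 2 = 740.122.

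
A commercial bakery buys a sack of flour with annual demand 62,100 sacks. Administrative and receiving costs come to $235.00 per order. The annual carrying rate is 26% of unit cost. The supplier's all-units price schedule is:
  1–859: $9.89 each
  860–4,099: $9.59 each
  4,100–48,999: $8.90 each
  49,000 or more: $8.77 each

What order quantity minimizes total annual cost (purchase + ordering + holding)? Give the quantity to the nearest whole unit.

Q* ≈ 4,100 sacks

Holding cost per unit per year at price C is H = 0.26·C.
Candidates are each tier's EOQ (if it falls in that tier) and each price-break quantity.
Tier 1 ($9.89): EOQ = 3369.1 exceeds tier's upper bound 859, so this tier is dominated.
EOQ at $9.59 = 3421.4 (feasible in tier 2): TC = 62,100×$9.59 + (62,100/3421.4)×235 + (3421.4/2)×0.26×$9.59 = $604,069.82.
EOQ at $8.90 = 3551.5 < 4100, so use break Q=4100: TC = 62,100×$8.90 + (62,100/4100.0)×235 + (4100.0/2)×0.26×$8.90 = $560,993.09.
EOQ at $8.77 = 3577.7 < 49000, so use break Q=49000: TC = 62,100×$8.77 + (62,100/49000.0)×235 + (49000.0/2)×0.26×$8.77 = $600,779.73.
Lowest total cost is $560,993.09 at Q = 4100.0.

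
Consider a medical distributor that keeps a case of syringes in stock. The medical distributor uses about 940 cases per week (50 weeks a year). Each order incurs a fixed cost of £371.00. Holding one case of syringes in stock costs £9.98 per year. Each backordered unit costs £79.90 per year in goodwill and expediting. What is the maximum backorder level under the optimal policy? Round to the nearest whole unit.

Annual demand D = 940 × 50 = 47,000.
With planned backorders, Q* = √(2DS/H) · √((H+B)/B).
√(2DS/H) = √(2 × 47,000 × 371 / 9.98) = 1869.328.
√((H+B)/B) = √((9.98+79.9)/79.9) = 1.0606.
Q* ≈ 1982.639.
S* = Q* · H/(H+B) = 1982.639 × 9.98/89.88 ≈ 220.146.

S* ≈ 220 cases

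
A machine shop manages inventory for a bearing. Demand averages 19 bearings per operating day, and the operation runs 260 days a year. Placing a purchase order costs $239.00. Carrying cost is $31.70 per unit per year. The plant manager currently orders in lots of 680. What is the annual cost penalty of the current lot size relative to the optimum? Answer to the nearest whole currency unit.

Extra cost ≈ $3,862 per year

Annual demand D = 19 × 260 = 4,940.
EOQ = √(2DS/H) = √(2 × 4,940 × 239 / 31.7) ≈ 272.93.
Cost at Q* = (D/Q*)S + (Q*/2)H = √(2DSH) ≈ $8,651.81.
Cost at Q = 680: (4,940/680)×239 + (680/2)×31.7 = $1,736.26 + $10,778.00 = $12,514.26.
Excess = $12,514.26 − $8,651.81 = $3,862.45.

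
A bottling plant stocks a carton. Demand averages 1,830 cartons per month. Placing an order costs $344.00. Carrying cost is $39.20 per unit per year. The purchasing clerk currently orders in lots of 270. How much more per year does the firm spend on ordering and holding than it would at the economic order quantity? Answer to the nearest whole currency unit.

Annual demand D = 1,830 × 12 = 21,960.
EOQ = √(2DS/H) = √(2 × 21,960 × 344 / 39.2) ≈ 620.82.
Cost at Q* = (D/Q*)S + (Q*/2)H = √(2DSH) ≈ $24,336.24.
Cost at Q = 270: (21,960/270)×344 + (270/2)×39.2 = $27,978.67 + $5,292.00 = $33,270.67.
Excess = $33,270.67 − $24,336.24 = $8,934.43.

Extra cost ≈ $8,934 per year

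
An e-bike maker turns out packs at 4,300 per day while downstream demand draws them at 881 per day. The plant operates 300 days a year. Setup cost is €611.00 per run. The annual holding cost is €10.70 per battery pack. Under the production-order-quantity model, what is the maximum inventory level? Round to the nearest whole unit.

Annual demand D = 881 × 300 = 264,300.
Production build-up factor (1 − d/p) = 1 − 881/4,300 = 0.7951.
Q* = √(2DS / (H(1 − d/p))) = √(2 × 264,300 × 611 / (10.7 × 0.7951)).
= √(322,974,600 / 8.5077) ≈ 6161.366.
Maximum inventory = Q*(1 − d/p) = 6161.366 × 0.7951 ≈ 4899.002.

I_max ≈ 4,899 packs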